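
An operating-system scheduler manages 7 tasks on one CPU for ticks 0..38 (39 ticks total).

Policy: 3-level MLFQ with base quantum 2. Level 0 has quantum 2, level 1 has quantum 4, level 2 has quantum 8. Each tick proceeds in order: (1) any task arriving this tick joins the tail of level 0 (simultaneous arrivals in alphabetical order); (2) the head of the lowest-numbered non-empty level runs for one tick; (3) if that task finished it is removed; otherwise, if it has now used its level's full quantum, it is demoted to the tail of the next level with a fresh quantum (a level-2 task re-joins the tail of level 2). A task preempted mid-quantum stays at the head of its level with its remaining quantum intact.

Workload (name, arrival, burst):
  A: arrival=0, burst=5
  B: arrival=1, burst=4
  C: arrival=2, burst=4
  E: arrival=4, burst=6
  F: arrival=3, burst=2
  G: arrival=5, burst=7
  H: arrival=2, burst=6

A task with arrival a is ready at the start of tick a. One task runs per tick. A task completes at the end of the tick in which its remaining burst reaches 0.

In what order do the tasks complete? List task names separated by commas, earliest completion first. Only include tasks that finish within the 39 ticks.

t=0: L0/L1/L2 = A/-/- → run A
t=1: L0/L1/L2 = AB/-/- → run A
t=2: L0/L1/L2 = BCH/A/- → run B
t=3: L0/L1/L2 = BCHF/A/- → run B
t=4: L0/L1/L2 = CHFE/AB/- → run C
t=5: L0/L1/L2 = CHFEG/AB/- → run C
t=6: L0/L1/L2 = HFEG/ABC/- → run H
t=7: L0/L1/L2 = HFEG/ABC/- → run H
t=8: L0/L1/L2 = FEG/ABCH/- → run F
t=9: L0/L1/L2 = FEG/ABCH/- → run F
t=10: L0/L1/L2 = EG/ABCH/- → run E
t=11: L0/L1/L2 = EG/ABCH/- → run E
t=12: L0/L1/L2 = G/ABCHE/- → run G
t=13: L0/L1/L2 = G/ABCHE/- → run G
t=14: L0/L1/L2 = -/ABCHEG/- → run A
t=15: L0/L1/L2 = -/ABCHEG/- → run A
t=16: L0/L1/L2 = -/ABCHEG/- → run A
t=17: L0/L1/L2 = -/BCHEG/- → run B
t=18: L0/L1/L2 = -/BCHEG/- → run B
t=19: L0/L1/L2 = -/CHEG/- → run C
t=20: L0/L1/L2 = -/CHEG/- → run C
t=21: L0/L1/L2 = -/HEG/- → run H
t=22: L0/L1/L2 = -/HEG/- → run H
t=23: L0/L1/L2 = -/HEG/- → run H
t=24: L0/L1/L2 = -/HEG/- → run H
t=25: L0/L1/L2 = -/EG/- → run E
t=26: L0/L1/L2 = -/EG/- → run E
t=27: L0/L1/L2 = -/EG/- → run E
t=28: L0/L1/L2 = -/EG/- → run E
t=29: L0/L1/L2 = -/G/- → run G
t=30: L0/L1/L2 = -/G/- → run G
t=31: L0/L1/L2 = -/G/- → run G
t=32: L0/L1/L2 = -/G/- → run G
t=33: L0/L1/L2 = -/-/G → run G
t=34: (idle)
t=35: (idle)
t=36: (idle)
t=37: (idle)
t=38: (idle)

completion order = F, A, B, C, H, E, G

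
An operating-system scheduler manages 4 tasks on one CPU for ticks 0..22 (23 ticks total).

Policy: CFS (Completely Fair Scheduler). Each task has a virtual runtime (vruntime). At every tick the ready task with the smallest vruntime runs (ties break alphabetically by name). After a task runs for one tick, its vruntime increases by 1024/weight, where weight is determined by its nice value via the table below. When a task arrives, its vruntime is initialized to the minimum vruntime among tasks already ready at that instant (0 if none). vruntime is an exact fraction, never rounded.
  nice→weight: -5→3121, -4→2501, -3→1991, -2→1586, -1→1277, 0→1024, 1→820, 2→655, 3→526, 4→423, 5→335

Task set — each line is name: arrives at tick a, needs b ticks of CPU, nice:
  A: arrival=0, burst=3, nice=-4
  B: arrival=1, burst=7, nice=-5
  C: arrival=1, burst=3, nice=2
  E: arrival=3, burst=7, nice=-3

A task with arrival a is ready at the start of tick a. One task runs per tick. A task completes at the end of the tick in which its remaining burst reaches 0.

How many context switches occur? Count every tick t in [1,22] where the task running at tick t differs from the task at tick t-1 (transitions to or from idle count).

context switches = 15

t=0: vr[A=0] → run A
t=1: vr[A=1024/2501 B=1024/2501 C=1024/2501] → run A
t=2: vr[A=2048/2501 B=1024/2501 C=1024/2501] → run B
t=3: vr[A=2048/2501 B=5756928/7805621 C=1024/2501 E=1024/2501] → run C
t=4: vr[A=2048/2501 B=5756928/7805621 C=3231744/1638155 E=1024/2501] → run E
t=5: vr[A=2048/2501 B=5756928/7805621 C=3231744/1638155 E=4599808/4979491] → run B
t=6: vr[A=2048/2501 B=8317952/7805621 C=3231744/1638155 E=4599808/4979491] → run A
t=7: vr[B=8317952/7805621 C=3231744/1638155 E=4599808/4979491] → run E
t=8: vr[B=8317952/7805621 C=3231744/1638155 E=7160832/4979491] → run B
t=9: vr[B=10878976/7805621 C=3231744/1638155 E=7160832/4979491] → run B
t=10: vr[B=13440000/7805621 C=3231744/1638155 E=7160832/4979491] → run E
t=11: vr[B=13440000/7805621 C=3231744/1638155 E=9721856/4979491] → run B
t=12: vr[B=16001024/7805621 C=3231744/1638155 E=9721856/4979491] → run E
t=13: vr[B=16001024/7805621 C=3231744/1638155 E=12282880/4979491] → run C
t=14: vr[B=16001024/7805621 C=5792768/1638155 E=12282880/4979491] → run B
t=15: vr[B=18562048/7805621 C=5792768/1638155 E=12282880/4979491] → run B
t=16: vr[C=5792768/1638155 E=12282880/4979491] → run E
t=17: vr[C=5792768/1638155 E=14843904/4979491] → run E
t=18: vr[C=5792768/1638155 E=17404928/4979491] → run E
t=19: vr[C=5792768/1638155] → run C
t=20: (idle)
t=21: (idle)
t=22: (idle)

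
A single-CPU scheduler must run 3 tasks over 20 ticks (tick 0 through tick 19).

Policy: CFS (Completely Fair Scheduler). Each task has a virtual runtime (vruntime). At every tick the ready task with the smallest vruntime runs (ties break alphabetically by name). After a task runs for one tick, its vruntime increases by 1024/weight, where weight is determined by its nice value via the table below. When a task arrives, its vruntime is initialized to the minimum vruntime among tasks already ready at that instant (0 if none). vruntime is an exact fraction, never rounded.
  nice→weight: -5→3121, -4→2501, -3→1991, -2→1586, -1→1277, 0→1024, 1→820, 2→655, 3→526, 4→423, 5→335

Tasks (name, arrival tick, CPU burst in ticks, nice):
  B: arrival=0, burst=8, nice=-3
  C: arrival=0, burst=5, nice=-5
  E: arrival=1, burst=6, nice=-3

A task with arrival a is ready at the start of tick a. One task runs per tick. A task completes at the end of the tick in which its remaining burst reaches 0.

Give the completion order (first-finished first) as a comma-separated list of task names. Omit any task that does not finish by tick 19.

completion order = C, E, B

t=0: vr[B=0 C=0] → run B
t=1: vr[B=1024/1991 C=0 E=0] → run C
t=2: vr[B=1024/1991 C=1024/3121 E=0] → run E
t=3: vr[B=1024/1991 C=1024/3121 E=1024/1991] → run C
t=4: vr[B=1024/1991 C=2048/3121 E=1024/1991] → run B
t=5: vr[B=2048/1991 C=2048/3121 E=1024/1991] → run E
t=6: vr[B=2048/1991 C=2048/3121 E=2048/1991] → run C
t=7: vr[B=2048/1991 C=3072/3121 E=2048/1991] → run C
t=8: vr[B=2048/1991 C=4096/3121 E=2048/1991] → run B
t=9: vr[B=3072/1991 C=4096/3121 E=2048/1991] → run E
t=10: vr[B=3072/1991 C=4096/3121 E=3072/1991] → run C
t=11: vr[B=3072/1991 E=3072/1991] → run B
t=12: vr[B=4096/1991 E=3072/1991] → run E
t=13: vr[B=4096/1991 E=4096/1991] → run B
t=14: vr[B=5120/1991 E=4096/1991] → run E
t=15: vr[B=5120/1991 E=5120/1991] → run B
t=16: vr[B=6144/1991 E=5120/1991] → run E
t=17: vr[B=6144/1991] → run B
t=18: vr[B=7168/1991] → run B
t=19: (idle)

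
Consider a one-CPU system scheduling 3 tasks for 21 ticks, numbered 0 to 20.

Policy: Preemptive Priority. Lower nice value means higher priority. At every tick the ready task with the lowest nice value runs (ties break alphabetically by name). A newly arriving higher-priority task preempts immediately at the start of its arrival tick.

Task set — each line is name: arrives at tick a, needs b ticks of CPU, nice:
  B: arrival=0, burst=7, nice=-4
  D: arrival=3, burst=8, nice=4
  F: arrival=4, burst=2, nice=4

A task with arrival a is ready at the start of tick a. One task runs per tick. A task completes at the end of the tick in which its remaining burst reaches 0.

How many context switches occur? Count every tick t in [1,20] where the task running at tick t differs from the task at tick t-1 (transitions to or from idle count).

context switches = 3

t=0: ready={B} → run B
t=1: ready={B} → run B
t=2: ready={B} → run B
t=3: ready={B,D} → run B
t=4: ready={B,D,F} → run B
t=5: ready={B,D,F} → run B
t=6: ready={B,D,F} → run B
t=7: ready={D,F} → run D
t=8: ready={D,F} → run D
t=9: ready={D,F} → run D
t=10: ready={D,F} → run D
t=11: ready={D,F} → run D
t=12: ready={D,F} → run D
t=13: ready={D,F} → run D
t=14: ready={D,F} → run D
t=15: ready={F} → run F
t=16: ready={F} → run F
t=17: (idle)
t=18: (idle)
t=19: (idle)
t=20: (idle)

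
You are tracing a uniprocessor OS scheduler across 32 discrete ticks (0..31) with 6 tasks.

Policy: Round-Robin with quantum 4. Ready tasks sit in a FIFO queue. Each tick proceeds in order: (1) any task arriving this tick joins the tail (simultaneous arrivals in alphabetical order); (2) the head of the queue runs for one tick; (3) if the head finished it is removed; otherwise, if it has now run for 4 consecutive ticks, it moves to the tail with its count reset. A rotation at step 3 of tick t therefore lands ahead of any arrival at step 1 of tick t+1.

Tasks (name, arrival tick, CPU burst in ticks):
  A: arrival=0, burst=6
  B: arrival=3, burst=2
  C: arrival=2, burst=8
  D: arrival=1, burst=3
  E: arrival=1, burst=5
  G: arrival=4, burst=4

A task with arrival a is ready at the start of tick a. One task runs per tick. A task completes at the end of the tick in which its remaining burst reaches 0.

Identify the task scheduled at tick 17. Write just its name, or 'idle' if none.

t=0: queue=[A] q_used=0 → run A
t=1: queue=[A,D,E] q_used=1 → run A
t=2: queue=[A,D,E,C] q_used=2 → run A
t=3: queue=[A,D,E,C,B] q_used=3 → run A
t=4: queue=[D,E,C,B,A,G] q_used=0 → run D
t=5: queue=[D,E,C,B,A,G] q_used=1 → run D
t=6: queue=[D,E,C,B,A,G] q_used=2 → run D
t=7: queue=[E,C,B,A,G] q_used=0 → run E
t=8: queue=[E,C,B,A,G] q_used=1 → run E
t=9: queue=[E,C,B,A,G] q_used=2 → run E
t=10: queue=[E,C,B,A,G] q_used=3 → run E
t=11: queue=[C,B,A,G,E] q_used=0 → run C
t=12: queue=[C,B,A,G,E] q_used=1 → run C
t=13: queue=[C,B,A,G,E] q_used=2 → run C
t=14: queue=[C,B,A,G,E] q_used=3 → run C
t=15: queue=[B,A,G,E,C] q_used=0 → run B
t=16: queue=[B,A,G,E,C] q_used=1 → run B
t=17: queue=[A,G,E,C] q_used=0 → run A
t=18: queue=[A,G,E,C] q_used=1 → run A
t=19: queue=[G,E,C] q_used=0 → run G
t=20: queue=[G,E,C] q_used=1 → run G
t=21: queue=[G,E,C] q_used=2 → run G
t=22: queue=[G,E,C] q_used=3 → run G
t=23: queue=[E,C] q_used=0 → run E
t=24: queue=[C] q_used=0 → run C
t=25: queue=[C] q_used=1 → run C
t=26: queue=[C] q_used=2 → run C
t=27: queue=[C] q_used=3 → run C
t=28: (idle)
t=29: (idle)
t=30: (idle)
t=31: (idle)

running at tick 17 = A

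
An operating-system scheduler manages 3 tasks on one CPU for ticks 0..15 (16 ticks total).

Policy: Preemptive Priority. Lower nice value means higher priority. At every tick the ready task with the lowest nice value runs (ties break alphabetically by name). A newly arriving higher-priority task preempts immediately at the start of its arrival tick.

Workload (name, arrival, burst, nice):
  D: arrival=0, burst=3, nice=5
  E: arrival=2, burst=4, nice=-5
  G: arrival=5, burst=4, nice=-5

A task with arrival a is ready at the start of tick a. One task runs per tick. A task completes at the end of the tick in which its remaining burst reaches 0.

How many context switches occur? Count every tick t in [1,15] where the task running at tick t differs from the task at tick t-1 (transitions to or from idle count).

t=0: ready={D} → run D
t=1: ready={D} → run D
t=2: ready={D,E} → run E
t=3: ready={D,E} → run E
t=4: ready={D,E} → run E
t=5: ready={D,E,G} → run E
t=6: ready={D,G} → run G
t=7: ready={D,G} → run G
t=8: ready={D,G} → run G
t=9: ready={D,G} → run G
t=10: ready={D} → run D
t=11: (idle)
t=12: (idle)
t=13: (idle)
t=14: (idle)
t=15: (idle)

context switches = 4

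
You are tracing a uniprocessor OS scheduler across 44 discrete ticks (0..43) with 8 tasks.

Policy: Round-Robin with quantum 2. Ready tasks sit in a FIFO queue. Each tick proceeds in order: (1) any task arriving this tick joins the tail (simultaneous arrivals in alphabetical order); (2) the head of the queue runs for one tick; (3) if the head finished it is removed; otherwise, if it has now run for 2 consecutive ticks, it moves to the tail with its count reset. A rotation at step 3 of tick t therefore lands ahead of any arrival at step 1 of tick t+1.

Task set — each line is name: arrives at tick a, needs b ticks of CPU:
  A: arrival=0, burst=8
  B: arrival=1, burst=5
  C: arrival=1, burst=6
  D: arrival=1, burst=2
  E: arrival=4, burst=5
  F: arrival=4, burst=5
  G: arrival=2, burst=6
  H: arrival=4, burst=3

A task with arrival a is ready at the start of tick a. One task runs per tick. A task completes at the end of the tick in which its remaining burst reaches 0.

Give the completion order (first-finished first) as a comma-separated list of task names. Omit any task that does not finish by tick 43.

completion order = D, B, H, C, A, G, E, F

t=0: queue=[A] q_used=0 → run A
t=1: queue=[A,B,C,D] q_used=1 → run A
t=2: queue=[B,C,D,A,G] q_used=0 → run B
t=3: queue=[B,C,D,A,G] q_used=1 → run B
t=4: queue=[C,D,A,G,B,E,F,H] q_used=0 → run C
t=5: queue=[C,D,A,G,B,E,F,H] q_used=1 → run C
t=6: queue=[D,A,G,B,E,F,H,C] q_used=0 → run D
t=7: queue=[D,A,G,B,E,F,H,C] q_used=1 → run D
t=8: queue=[A,G,B,E,F,H,C] q_used=0 → run A
t=9: queue=[A,G,B,E,F,H,C] q_used=1 → run A
t=10: queue=[G,B,E,F,H,C,A] q_used=0 → run G
t=11: queue=[G,B,E,F,H,C,A] q_used=1 → run G
t=12: queue=[B,E,F,H,C,A,G] q_used=0 → run B
t=13: queue=[B,E,F,H,C,A,G] q_used=1 → run B
t=14: queue=[E,F,H,C,A,G,B] q_used=0 → run E
t=15: queue=[E,F,H,C,A,G,B] q_used=1 → run E
t=16: queue=[F,H,C,A,G,B,E] q_used=0 → run F
t=17: queue=[F,H,C,A,G,B,E] q_used=1 → run F
t=18: queue=[H,C,A,G,B,E,F] q_used=0 → run H
t=19: queue=[H,C,A,G,B,E,F] q_used=1 → run H
t=20: queue=[C,A,G,B,E,F,H] q_used=0 → run C
t=21: queue=[C,A,G,B,E,F,H] q_used=1 → run C
t=22: queue=[A,G,B,E,F,H,C] q_used=0 → run A
t=23: queue=[A,G,B,E,F,H,C] q_used=1 → run A
t=24: queue=[G,B,E,F,H,C,A] q_used=0 → run G
t=25: queue=[G,B,E,F,H,C,A] q_used=1 → run G
t=26: queue=[B,E,F,H,C,A,G] q_used=0 → run B
t=27: queue=[E,F,H,C,A,G] q_used=0 → run E
t=28: queue=[E,F,H,C,A,G] q_used=1 → run E
t=29: queue=[F,H,C,A,G,E] q_used=0 → run F
t=30: queue=[F,H,C,A,G,E] q_used=1 → run F
t=31: queue=[H,C,A,G,E,F] q_used=0 → run H
t=32: queue=[C,A,G,E,F] q_used=0 → run C
t=33: queue=[C,A,G,E,F] q_used=1 → run C
t=34: queue=[A,G,E,F] q_used=0 → run A
t=35: queue=[A,G,E,F] q_used=1 → run A
t=36: queue=[G,E,F] q_used=0 → run G
t=37: queue=[G,E,F] q_used=1 → run G
t=38: queue=[E,F] q_used=0 → run E
t=39: queue=[F] q_used=0 → run F
t=40: (idle)
t=41: (idle)
t=42: (idle)
t=43: (idle)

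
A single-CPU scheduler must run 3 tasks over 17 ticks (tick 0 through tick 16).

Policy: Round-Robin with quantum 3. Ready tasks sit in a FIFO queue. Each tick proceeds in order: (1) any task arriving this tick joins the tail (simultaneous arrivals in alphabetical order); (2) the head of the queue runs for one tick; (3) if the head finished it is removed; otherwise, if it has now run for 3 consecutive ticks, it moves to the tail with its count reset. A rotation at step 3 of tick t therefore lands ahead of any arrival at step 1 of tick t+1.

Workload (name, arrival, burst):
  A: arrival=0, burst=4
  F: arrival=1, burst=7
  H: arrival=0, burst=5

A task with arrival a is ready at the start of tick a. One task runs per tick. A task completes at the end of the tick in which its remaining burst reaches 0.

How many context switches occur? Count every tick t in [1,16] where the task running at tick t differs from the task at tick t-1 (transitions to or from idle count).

t=0: queue=[A,H] q_used=0 → run A
t=1: queue=[A,H,F] q_used=1 → run A
t=2: queue=[A,H,F] q_used=2 → run A
t=3: queue=[H,F,A] q_used=0 → run H
t=4: queue=[H,F,A] q_used=1 → run H
t=5: queue=[H,F,A] q_used=2 → run H
t=6: queue=[F,A,H] q_used=0 → run F
t=7: queue=[F,A,H] q_used=1 → run F
t=8: queue=[F,A,H] q_used=2 → run F
t=9: queue=[A,H,F] q_used=0 → run A
t=10: queue=[H,F] q_used=0 → run H
t=11: queue=[H,F] q_used=1 → run H
t=12: queue=[F] q_used=0 → run F
t=13: queue=[F] q_used=1 → run F
t=14: queue=[F] q_used=2 → run F
t=15: queue=[F] q_used=0 → run F
t=16: (idle)

context switches = 6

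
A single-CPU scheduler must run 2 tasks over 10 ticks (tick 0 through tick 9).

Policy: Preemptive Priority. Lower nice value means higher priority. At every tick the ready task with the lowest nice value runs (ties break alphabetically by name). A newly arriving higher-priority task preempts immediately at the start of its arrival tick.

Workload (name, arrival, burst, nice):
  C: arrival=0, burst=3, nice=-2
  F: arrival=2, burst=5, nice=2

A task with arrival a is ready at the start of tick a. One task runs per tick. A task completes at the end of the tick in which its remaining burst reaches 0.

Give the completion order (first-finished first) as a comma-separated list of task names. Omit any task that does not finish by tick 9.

t=0: ready={C} → run C
t=1: ready={C} → run C
t=2: ready={C,F} → run C
t=3: ready={F} → run F
t=4: ready={F} → run F
t=5: ready={F} → run F
t=6: ready={F} → run F
t=7: ready={F} → run F
t=8: (idle)
t=9: (idle)

completion order = C, F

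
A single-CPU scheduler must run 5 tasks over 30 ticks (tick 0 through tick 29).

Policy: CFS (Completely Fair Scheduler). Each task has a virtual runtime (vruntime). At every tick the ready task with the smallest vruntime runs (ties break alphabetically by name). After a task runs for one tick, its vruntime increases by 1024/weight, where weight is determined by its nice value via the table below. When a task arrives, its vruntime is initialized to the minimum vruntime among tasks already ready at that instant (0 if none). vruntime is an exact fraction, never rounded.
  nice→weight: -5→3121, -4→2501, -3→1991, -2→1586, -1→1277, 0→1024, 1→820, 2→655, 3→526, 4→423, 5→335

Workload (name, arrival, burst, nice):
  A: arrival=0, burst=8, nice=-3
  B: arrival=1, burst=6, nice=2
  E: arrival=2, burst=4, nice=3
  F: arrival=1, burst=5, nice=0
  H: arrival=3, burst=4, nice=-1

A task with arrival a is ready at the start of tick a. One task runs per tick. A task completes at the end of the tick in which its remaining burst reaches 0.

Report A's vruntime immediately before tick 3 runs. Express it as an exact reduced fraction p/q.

vruntime(A, start of tick 3) = 2048/1991

t=0: vr[A=0] → run A
t=1: vr[A=1024/1991 B=1024/1991 F=1024/1991] → run A
t=2: vr[A=2048/1991 B=1024/1991 E=1024/1991 F=1024/1991] → run B
t=3: vr[A=2048/1991 B=2709504/1304105 E=1024/1991 F=1024/1991 H=1024/1991] → run E
t=4: vr[A=2048/1991 B=2709504/1304105 E=1288704/523633 F=1024/1991 H=1024/1991] → run F
t=5: vr[A=2048/1991 B=2709504/1304105 E=1288704/523633 F=3015/1991 H=1024/1991] → run H
t=6: vr[A=2048/1991 B=2709504/1304105 E=1288704/523633 F=3015/1991 H=3346432/2542507] → run A
t=7: vr[A=3072/1991 B=2709504/1304105 E=1288704/523633 F=3015/1991 H=3346432/2542507] → run H
t=8: vr[A=3072/1991 B=2709504/1304105 E=1288704/523633 F=3015/1991 H=5385216/2542507] → run F
t=9: vr[A=3072/1991 B=2709504/1304105 E=1288704/523633 F=5006/1991 H=5385216/2542507] → run A
t=10: vr[A=4096/1991 B=2709504/1304105 E=1288704/523633 F=5006/1991 H=5385216/2542507] → run A
t=11: vr[A=5120/1991 B=2709504/1304105 E=1288704/523633 F=5006/1991 H=5385216/2542507] → run B
t=12: vr[A=5120/1991 B=4748288/1304105 E=1288704/523633 F=5006/1991 H=5385216/2542507] → run H
t=13: vr[A=5120/1991 B=4748288/1304105 E=1288704/523633 F=5006/1991 H=7424000/2542507] → run E
t=14: vr[A=5120/1991 B=4748288/1304105 E=2308096/523633 F=5006/1991 H=7424000/2542507] → run F
t=15: vr[A=5120/1991 B=4748288/1304105 E=2308096/523633 F=6997/1991 H=7424000/2542507] → run A
t=16: vr[A=6144/1991 B=4748288/1304105 E=2308096/523633 F=6997/1991 H=7424000/2542507] → run H
t=17: vr[A=6144/1991 B=4748288/1304105 E=2308096/523633 F=6997/1991] → run A
t=18: vr[A=7168/1991 B=4748288/1304105 E=2308096/523633 F=6997/1991] → run F
t=19: vr[A=7168/1991 B=4748288/1304105 E=2308096/523633 F=8988/1991] → run A
t=20: vr[B=4748288/1304105 E=2308096/523633 F=8988/1991] → run B
t=21: vr[B=6787072/1304105 E=2308096/523633 F=8988/1991] → run E
t=22: vr[B=6787072/1304105 E=3327488/523633 F=8988/1991] → run F
t=23: vr[B=6787072/1304105 E=3327488/523633] → run B
t=24: vr[B=8825856/1304105 E=3327488/523633] → run E
t=25: vr[B=8825856/1304105] → run B
t=26: vr[B=2172928/260821] → run B
t=27: (idle)
t=28: (idle)
t=29: (idle)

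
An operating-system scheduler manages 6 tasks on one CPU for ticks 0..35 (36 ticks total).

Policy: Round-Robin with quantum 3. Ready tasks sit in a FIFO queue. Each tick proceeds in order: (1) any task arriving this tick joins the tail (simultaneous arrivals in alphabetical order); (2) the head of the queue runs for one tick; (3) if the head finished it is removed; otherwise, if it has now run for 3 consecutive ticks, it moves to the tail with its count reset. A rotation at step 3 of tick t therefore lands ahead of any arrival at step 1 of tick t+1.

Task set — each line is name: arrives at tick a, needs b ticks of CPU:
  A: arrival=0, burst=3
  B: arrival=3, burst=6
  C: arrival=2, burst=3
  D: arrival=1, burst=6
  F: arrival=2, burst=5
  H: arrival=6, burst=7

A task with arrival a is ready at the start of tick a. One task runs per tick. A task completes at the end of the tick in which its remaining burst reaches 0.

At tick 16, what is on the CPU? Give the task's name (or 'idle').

running at tick 16 = D

t=0: queue=[A] q_used=0 → run A
t=1: queue=[A,D] q_used=1 → run A
t=2: queue=[A,D,C,F] q_used=2 → run A
t=3: queue=[D,C,F,B] q_used=0 → run D
t=4: queue=[D,C,F,B] q_used=1 → run D
t=5: queue=[D,C,F,B] q_used=2 → run D
t=6: queue=[C,F,B,D,H] q_used=0 → run C
t=7: queue=[C,F,B,D,H] q_used=1 → run C
t=8: queue=[C,F,B,D,H] q_used=2 → run C
t=9: queue=[F,B,D,H] q_used=0 → run F
t=10: queue=[F,B,D,H] q_used=1 → run F
t=11: queue=[F,B,D,H] q_used=2 → run F
t=12: queue=[B,D,H,F] q_used=0 → run B
t=13: queue=[B,D,H,F] q_used=1 → run B
t=14: queue=[B,D,H,F] q_used=2 → run B
t=15: queue=[D,H,F,B] q_used=0 → run D
t=16: queue=[D,H,F,B] q_used=1 → run D
t=17: queue=[D,H,F,B] q_used=2 → run D
t=18: queue=[H,F,B] q_used=0 → run H
t=19: queue=[H,F,B] q_used=1 → run H
t=20: queue=[H,F,B] q_used=2 → run H
t=21: queue=[F,B,H] q_used=0 → run F
t=22: queue=[F,B,H] q_used=1 → run F
t=23: queue=[B,H] q_used=0 → run B
t=24: queue=[B,H] q_used=1 → run B
t=25: queue=[B,H] q_used=2 → run B
t=26: queue=[H] q_used=0 → run H
t=27: queue=[H] q_used=1 → run H
t=28: queue=[H] q_used=2 → run H
t=29: queue=[H] q_used=0 → run H
t=30: (idle)
t=31: (idle)
t=32: (idle)
t=33: (idle)
t=34: (idle)
t=35: (idle)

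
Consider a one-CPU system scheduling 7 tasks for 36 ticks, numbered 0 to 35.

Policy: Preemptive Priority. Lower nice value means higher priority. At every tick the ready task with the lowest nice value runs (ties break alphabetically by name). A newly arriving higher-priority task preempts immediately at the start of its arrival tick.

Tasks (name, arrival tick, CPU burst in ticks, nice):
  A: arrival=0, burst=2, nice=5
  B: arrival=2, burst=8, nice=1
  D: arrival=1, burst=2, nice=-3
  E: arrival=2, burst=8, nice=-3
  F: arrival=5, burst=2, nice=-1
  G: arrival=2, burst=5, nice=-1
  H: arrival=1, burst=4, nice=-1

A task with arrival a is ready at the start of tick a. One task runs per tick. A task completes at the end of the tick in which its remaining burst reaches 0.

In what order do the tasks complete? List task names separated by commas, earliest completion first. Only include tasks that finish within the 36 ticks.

completion order = D, E, F, G, H, B, A

t=0: ready={A} → run A
t=1: ready={A,D,H} → run D
t=2: ready={A,B,D,E,G,H} → run D
t=3: ready={A,B,E,G,H} → run E
t=4: ready={A,B,E,G,H} → run E
t=5: ready={A,B,E,F,G,H} → run E
t=6: ready={A,B,E,F,G,H} → run E
t=7: ready={A,B,E,F,G,H} → run E
t=8: ready={A,B,E,F,G,H} → run E
t=9: ready={A,B,E,F,G,H} → run E
t=10: ready={A,B,E,F,G,H} → run E
t=11: ready={A,B,F,G,H} → run F
t=12: ready={A,B,F,G,H} → run F
t=13: ready={A,B,G,H} → run G
t=14: ready={A,B,G,H} → run G
t=15: ready={A,B,G,H} → run G
t=16: ready={A,B,G,H} → run G
t=17: ready={A,B,G,H} → run G
t=18: ready={A,B,H} → run H
t=19: ready={A,B,H} → run H
t=20: ready={A,B,H} → run H
t=21: ready={A,B,H} → run H
t=22: ready={A,B} → run B
t=23: ready={A,B} → run B
t=24: ready={A,B} → run B
t=25: ready={A,B} → run B
t=26: ready={A,B} → run B
t=27: ready={A,B} → run B
t=28: ready={A,B} → run B
t=29: ready={A,B} → run B
t=30: ready={A} → run A
t=31: (idle)
t=32: (idle)
t=33: (idle)
t=34: (idle)
t=35: (idle)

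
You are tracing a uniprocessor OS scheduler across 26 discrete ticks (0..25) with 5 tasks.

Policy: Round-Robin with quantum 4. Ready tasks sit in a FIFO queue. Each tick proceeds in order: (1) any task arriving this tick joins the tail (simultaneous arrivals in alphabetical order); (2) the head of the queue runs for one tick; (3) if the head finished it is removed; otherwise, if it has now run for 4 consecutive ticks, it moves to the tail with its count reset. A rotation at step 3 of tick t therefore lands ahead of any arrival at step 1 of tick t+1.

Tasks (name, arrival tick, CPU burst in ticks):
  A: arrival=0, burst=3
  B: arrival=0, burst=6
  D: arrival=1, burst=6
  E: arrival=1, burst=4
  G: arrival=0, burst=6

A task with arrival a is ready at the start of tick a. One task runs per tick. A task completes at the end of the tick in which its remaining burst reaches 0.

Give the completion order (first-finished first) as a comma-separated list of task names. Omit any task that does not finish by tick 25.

completion order = A, E, B, G, D

t=0: queue=[A,B,G] q_used=0 → run A
t=1: queue=[A,B,G,D,E] q_used=1 → run A
t=2: queue=[A,B,G,D,E] q_used=2 → run A
t=3: queue=[B,G,D,E] q_used=0 → run B
t=4: queue=[B,G,D,E] q_used=1 → run B
t=5: queue=[B,G,D,E] q_used=2 → run B
t=6: queue=[B,G,D,E] q_used=3 → run B
t=7: queue=[G,D,E,B] q_used=0 → run G
t=8: queue=[G,D,E,B] q_used=1 → run G
t=9: queue=[G,D,E,B] q_used=2 → run G
t=10: queue=[G,D,E,B] q_used=3 → run G
t=11: queue=[D,E,B,G] q_used=0 → run D
t=12: queue=[D,E,B,G] q_used=1 → run D
t=13: queue=[D,E,B,G] q_used=2 → run D
t=14: queue=[D,E,B,G] q_used=3 → run D
t=15: queue=[E,B,G,D] q_used=0 → run E
t=16: queue=[E,B,G,D] q_used=1 → run E
t=17: queue=[E,B,G,D] q_used=2 → run E
t=18: queue=[E,B,G,D] q_used=3 → run E
t=19: queue=[B,G,D] q_used=0 → run B
t=20: queue=[B,G,D] q_used=1 → run B
t=21: queue=[G,D] q_used=0 → run G
t=22: queue=[G,D] q_used=1 → run G
t=23: queue=[D] q_used=0 → run D
t=24: queue=[D] q_used=1 → run D
t=25: (idle)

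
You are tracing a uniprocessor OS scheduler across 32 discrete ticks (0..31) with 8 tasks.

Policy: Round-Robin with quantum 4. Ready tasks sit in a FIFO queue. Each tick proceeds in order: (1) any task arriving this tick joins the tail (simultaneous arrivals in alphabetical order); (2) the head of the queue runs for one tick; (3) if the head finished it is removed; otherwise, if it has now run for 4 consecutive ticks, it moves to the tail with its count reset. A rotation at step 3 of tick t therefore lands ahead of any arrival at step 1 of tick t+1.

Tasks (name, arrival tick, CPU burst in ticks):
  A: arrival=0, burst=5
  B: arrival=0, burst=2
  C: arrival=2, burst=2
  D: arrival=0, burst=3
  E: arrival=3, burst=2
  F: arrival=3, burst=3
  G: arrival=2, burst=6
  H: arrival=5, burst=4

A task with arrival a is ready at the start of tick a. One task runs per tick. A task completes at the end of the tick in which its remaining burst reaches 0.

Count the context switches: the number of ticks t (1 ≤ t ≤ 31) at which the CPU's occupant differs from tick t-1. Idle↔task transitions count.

context switches = 10

t=0: queue=[A,B,D] q_used=0 → run A
t=1: queue=[A,B,D] q_used=1 → run A
t=2: queue=[A,B,D,C,G] q_used=2 → run A
t=3: queue=[A,B,D,C,G,E,F] q_used=3 → run A
t=4: queue=[B,D,C,G,E,F,A] q_used=0 → run B
t=5: queue=[B,D,C,G,E,F,A,H] q_used=1 → run B
t=6: queue=[D,C,G,E,F,A,H] q_used=0 → run D
t=7: queue=[D,C,G,E,F,A,H] q_used=1 → run D
t=8: queue=[D,C,G,E,F,A,H] q_used=2 → run D
t=9: queue=[C,G,E,F,A,H] q_used=0 → run C
t=10: queue=[C,G,E,F,A,H] q_used=1 → run C
t=11: queue=[G,E,F,A,H] q_used=0 → run G
t=12: queue=[G,E,F,A,H] q_used=1 → run G
t=13: queue=[G,E,F,A,H] q_used=2 → run G
t=14: queue=[G,E,F,A,H] q_used=3 → run G
t=15: queue=[E,F,A,H,G] q_used=0 → run E
t=16: queue=[E,F,A,H,G] q_used=1 → run E
t=17: queue=[F,A,H,G] q_used=0 → run F
t=18: queue=[F,A,H,G] q_used=1 → run F
t=19: queue=[F,A,H,G] q_used=2 → run F
t=20: queue=[A,H,G] q_used=0 → run A
t=21: queue=[H,G] q_used=0 → run H
t=22: queue=[H,G] q_used=1 → run H
t=23: queue=[H,G] q_used=2 → run H
t=24: queue=[H,G] q_used=3 → run H
t=25: queue=[G] q_used=0 → run G
t=26: queue=[G] q_used=1 → run G
t=27: (idle)
t=28: (idle)
t=29: (idle)
t=30: (idle)
t=31: (idle)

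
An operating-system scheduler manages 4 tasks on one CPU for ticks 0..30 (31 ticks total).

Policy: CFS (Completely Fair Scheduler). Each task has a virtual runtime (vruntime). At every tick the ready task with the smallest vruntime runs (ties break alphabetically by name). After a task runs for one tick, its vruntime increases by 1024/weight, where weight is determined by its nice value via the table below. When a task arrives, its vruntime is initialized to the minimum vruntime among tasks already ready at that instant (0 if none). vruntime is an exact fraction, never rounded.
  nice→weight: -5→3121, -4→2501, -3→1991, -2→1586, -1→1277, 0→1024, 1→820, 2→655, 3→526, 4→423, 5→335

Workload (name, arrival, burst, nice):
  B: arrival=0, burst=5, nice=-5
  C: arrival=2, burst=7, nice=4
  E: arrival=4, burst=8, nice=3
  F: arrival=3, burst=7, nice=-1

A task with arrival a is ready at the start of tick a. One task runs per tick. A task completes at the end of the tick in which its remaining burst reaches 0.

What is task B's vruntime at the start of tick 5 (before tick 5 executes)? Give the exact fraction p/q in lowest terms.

t=0: vr[B=0] → run B
t=1: vr[B=1024/3121] → run B
t=2: vr[B=2048/3121 C=2048/3121] → run B
t=3: vr[B=3072/3121 C=2048/3121 F=2048/3121] → run C
t=4: vr[B=3072/3121 C=4062208/1320183 E=2048/3121 F=2048/3121] → run E
t=5: vr[B=3072/3121 C=4062208/1320183 E=2136576/820823 F=2048/3121] → run F
t=6: vr[B=3072/3121 C=4062208/1320183 E=2136576/820823 F=5811200/3985517] → run B
t=7: vr[B=4096/3121 C=4062208/1320183 E=2136576/820823 F=5811200/3985517] → run B
t=8: vr[C=4062208/1320183 E=2136576/820823 F=5811200/3985517] → run F
t=9: vr[C=4062208/1320183 E=2136576/820823 F=9007104/3985517] → run F
t=10: vr[C=4062208/1320183 E=2136576/820823 F=12203008/3985517] → run E
t=11: vr[C=4062208/1320183 E=3734528/820823 F=12203008/3985517] → run F
t=12: vr[C=4062208/1320183 E=3734528/820823 F=15398912/3985517] → run C
t=13: vr[C=7258112/1320183 E=3734528/820823 F=15398912/3985517] → run F
t=14: vr[C=7258112/1320183 E=3734528/820823 F=18594816/3985517] → run E
t=15: vr[C=7258112/1320183 E=5332480/820823 F=18594816/3985517] → run F
t=16: vr[C=7258112/1320183 E=5332480/820823 F=21790720/3985517] → run F
t=17: vr[C=7258112/1320183 E=5332480/820823] → run C
t=18: vr[C=3484672/440061 E=5332480/820823] → run E
t=19: vr[C=3484672/440061 E=6930432/820823] → run C
t=20: vr[C=13649920/1320183 E=6930432/820823] → run E
t=21: vr[C=13649920/1320183 E=8528384/820823] → run C
t=22: vr[C=16845824/1320183 E=8528384/820823] → run E
t=23: vr[C=16845824/1320183 E=10126336/820823] → run E
t=24: vr[C=16845824/1320183 E=11724288/820823] → run C
t=25: vr[C=6680576/440061 E=11724288/820823] → run E
t=26: vr[C=6680576/440061] → run C
t=27: (idle)
t=28: (idle)
t=29: (idle)
t=30: (idle)

vruntime(B, start of tick 5) = 3072/3121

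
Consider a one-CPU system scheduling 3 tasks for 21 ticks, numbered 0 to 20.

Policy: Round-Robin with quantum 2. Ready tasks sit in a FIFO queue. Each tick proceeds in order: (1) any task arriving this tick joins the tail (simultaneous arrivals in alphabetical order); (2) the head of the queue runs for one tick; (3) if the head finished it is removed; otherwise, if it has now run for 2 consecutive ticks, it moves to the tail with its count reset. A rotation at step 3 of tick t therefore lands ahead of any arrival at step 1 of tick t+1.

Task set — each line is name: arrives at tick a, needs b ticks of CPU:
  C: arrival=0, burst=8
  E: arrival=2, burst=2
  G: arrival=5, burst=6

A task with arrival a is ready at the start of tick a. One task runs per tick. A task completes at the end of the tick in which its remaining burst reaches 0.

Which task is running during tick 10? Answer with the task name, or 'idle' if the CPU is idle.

t=0: queue=[C] q_used=0 → run C
t=1: queue=[C] q_used=1 → run C
t=2: queue=[C,E] q_used=0 → run C
t=3: queue=[C,E] q_used=1 → run C
t=4: queue=[E,C] q_used=0 → run E
t=5: queue=[E,C,G] q_used=1 → run E
t=6: queue=[C,G] q_used=0 → run C
t=7: queue=[C,G] q_used=1 → run C
t=8: queue=[G,C] q_used=0 → run G
t=9: queue=[G,C] q_used=1 → run G
t=10: queue=[C,G] q_used=0 → run C
t=11: queue=[C,G] q_used=1 → run C
t=12: queue=[G] q_used=0 → run G
t=13: queue=[G] q_used=1 → run G
t=14: queue=[G] q_used=0 → run G
t=15: queue=[G] q_used=1 → run G
t=16: (idle)
t=17: (idle)
t=18: (idle)
t=19: (idle)
t=20: (idle)

running at tick 10 = C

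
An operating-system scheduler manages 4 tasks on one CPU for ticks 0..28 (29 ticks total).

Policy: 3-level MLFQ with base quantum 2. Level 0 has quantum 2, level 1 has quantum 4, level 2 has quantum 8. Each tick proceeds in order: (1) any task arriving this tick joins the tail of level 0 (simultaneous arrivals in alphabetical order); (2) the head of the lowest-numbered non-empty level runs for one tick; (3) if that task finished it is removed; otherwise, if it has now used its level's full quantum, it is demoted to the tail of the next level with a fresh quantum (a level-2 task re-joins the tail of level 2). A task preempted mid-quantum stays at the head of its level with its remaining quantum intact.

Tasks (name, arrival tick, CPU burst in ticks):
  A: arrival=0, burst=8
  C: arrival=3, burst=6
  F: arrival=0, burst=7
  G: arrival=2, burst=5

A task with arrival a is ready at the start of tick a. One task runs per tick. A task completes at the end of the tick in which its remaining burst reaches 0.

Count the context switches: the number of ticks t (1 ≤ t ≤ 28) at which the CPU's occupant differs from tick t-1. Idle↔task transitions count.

context switches = 10

t=0: L0/L1/L2 = AF/-/- → run A
t=1: L0/L1/L2 = AF/-/- → run A
t=2: L0/L1/L2 = FG/A/- → run F
t=3: L0/L1/L2 = FGC/A/- → run F
t=4: L0/L1/L2 = GC/AF/- → run G
t=5: L0/L1/L2 = GC/AF/- → run G
t=6: L0/L1/L2 = C/AFG/- → run C
t=7: L0/L1/L2 = C/AFG/- → run C
t=8: L0/L1/L2 = -/AFGC/- → run A
t=9: L0/L1/L2 = -/AFGC/- → run A
t=10: L0/L1/L2 = -/AFGC/- → run A
t=11: L0/L1/L2 = -/AFGC/- → run A
t=12: L0/L1/L2 = -/FGC/A → run F
t=13: L0/L1/L2 = -/FGC/A → run F
t=14: L0/L1/L2 = -/FGC/A → run F
t=15: L0/L1/L2 = -/FGC/A → run F
t=16: L0/L1/L2 = -/GC/AF → run G
t=17: L0/L1/L2 = -/GC/AF → run G
t=18: L0/L1/L2 = -/GC/AF → run G
t=19: L0/L1/L2 = -/C/AF → run C
t=20: L0/L1/L2 = -/C/AF → run C
t=21: L0/L1/L2 = -/C/AF → run C
t=22: L0/L1/L2 = -/C/AF → run C
t=23: L0/L1/L2 = -/-/AF → run A
t=24: L0/L1/L2 = -/-/AF → run A
t=25: L0/L1/L2 = -/-/F → run F
t=26: (idle)
t=27: (idle)
t=28: (idle)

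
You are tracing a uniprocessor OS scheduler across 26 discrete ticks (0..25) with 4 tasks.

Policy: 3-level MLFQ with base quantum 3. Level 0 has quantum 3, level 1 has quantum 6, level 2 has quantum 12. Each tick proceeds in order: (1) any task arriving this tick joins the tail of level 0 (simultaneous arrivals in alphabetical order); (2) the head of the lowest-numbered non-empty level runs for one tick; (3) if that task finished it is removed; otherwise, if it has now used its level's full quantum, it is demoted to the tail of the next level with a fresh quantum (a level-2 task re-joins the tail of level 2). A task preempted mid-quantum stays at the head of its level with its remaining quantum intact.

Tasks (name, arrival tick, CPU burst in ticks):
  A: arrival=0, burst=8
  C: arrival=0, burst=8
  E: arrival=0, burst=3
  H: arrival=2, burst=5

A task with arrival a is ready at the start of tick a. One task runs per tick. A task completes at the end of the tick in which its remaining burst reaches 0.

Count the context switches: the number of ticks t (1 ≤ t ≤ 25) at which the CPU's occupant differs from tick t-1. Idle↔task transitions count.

context switches = 7

t=0: L0/L1/L2 = ACE/-/- → run A
t=1: L0/L1/L2 = ACE/-/- → run A
t=2: L0/L1/L2 = ACEH/-/- → run A
t=3: L0/L1/L2 = CEH/A/- → run C
t=4: L0/L1/L2 = CEH/A/- → run C
t=5: L0/L1/L2 = CEH/A/- → run C
t=6: L0/L1/L2 = EH/AC/- → run E
t=7: L0/L1/L2 = EH/AC/- → run E
t=8: L0/L1/L2 = EH/AC/- → run E
t=9: L0/L1/L2 = H/AC/- → run H
t=10: L0/L1/L2 = H/AC/- → run H
t=11: L0/L1/L2 = H/AC/- → run H
t=12: L0/L1/L2 = -/ACH/- → run A
t=13: L0/L1/L2 = -/ACH/- → run A
t=14: L0/L1/L2 = -/ACH/- → run A
t=15: L0/L1/L2 = -/ACH/- → run A
t=16: L0/L1/L2 = -/ACH/- → run A
t=17: L0/L1/L2 = -/CH/- → run C
t=18: L0/L1/L2 = -/CH/- → run C
t=19: L0/L1/L2 = -/CH/- → run C
t=20: L0/L1/L2 = -/CH/- → run C
t=21: L0/L1/L2 = -/CH/- → run C
t=22: L0/L1/L2 = -/H/- → run H
t=23: L0/L1/L2 = -/H/- → run H
t=24: (idle)
t=25: (idle)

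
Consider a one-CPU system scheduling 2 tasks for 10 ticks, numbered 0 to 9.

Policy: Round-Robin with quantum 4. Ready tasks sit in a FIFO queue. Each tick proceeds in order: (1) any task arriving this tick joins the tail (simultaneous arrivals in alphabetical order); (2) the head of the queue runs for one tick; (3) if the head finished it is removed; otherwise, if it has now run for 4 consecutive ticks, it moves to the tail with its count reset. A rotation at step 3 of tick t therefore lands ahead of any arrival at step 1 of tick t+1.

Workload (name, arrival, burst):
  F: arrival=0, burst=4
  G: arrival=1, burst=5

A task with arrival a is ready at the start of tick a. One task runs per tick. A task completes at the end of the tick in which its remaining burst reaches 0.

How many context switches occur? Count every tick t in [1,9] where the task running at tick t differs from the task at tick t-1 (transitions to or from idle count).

context switches = 2

t=0: queue=[F] q_used=0 → run F
t=1: queue=[F,G] q_used=1 → run F
t=2: queue=[F,G] q_used=2 → run F
t=3: queue=[F,G] q_used=3 → run F
t=4: queue=[G] q_used=0 → run G
t=5: queue=[G] q_used=1 → run G
t=6: queue=[G] q_used=2 → run G
t=7: queue=[G] q_used=3 → run G
t=8: queue=[G] q_used=0 → run G
t=9: (idle)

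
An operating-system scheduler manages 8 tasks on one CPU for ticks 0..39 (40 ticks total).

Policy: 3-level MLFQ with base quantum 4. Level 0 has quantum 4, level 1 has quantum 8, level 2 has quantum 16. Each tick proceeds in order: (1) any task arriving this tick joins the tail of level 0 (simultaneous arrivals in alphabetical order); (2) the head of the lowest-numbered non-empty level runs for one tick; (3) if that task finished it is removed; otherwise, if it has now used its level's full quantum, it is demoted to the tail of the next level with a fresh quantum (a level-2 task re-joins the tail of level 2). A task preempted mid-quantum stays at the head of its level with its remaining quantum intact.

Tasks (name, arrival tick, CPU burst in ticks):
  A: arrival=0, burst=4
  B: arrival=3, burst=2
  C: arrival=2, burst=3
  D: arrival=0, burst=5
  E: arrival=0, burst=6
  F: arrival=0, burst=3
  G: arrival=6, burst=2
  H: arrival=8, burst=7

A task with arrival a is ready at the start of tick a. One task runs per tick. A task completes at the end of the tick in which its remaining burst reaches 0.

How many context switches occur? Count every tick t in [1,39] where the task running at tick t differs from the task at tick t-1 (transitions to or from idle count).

context switches = 11

t=0: L0/L1/L2 = ADEF/-/- → run A
t=1: L0/L1/L2 = ADEF/-/- → run A
t=2: L0/L1/L2 = ADEFC/-/- → run A
t=3: L0/L1/L2 = ADEFCB/-/- → run A
t=4: L0/L1/L2 = DEFCB/-/- → run D
t=5: L0/L1/L2 = DEFCB/-/- → run D
t=6: L0/L1/L2 = DEFCBG/-/- → run D
t=7: L0/L1/L2 = DEFCBG/-/- → run D
t=8: L0/L1/L2 = EFCBGH/D/- → run E
t=9: L0/L1/L2 = EFCBGH/D/- → run E
t=10: L0/L1/L2 = EFCBGH/D/- → run E
t=11: L0/L1/L2 = EFCBGH/D/- → run E
t=12: L0/L1/L2 = FCBGH/DE/- → run F
t=13: L0/L1/L2 = FCBGH/DE/- → run F
t=14: L0/L1/L2 = FCBGH/DE/- → run F
t=15: L0/L1/L2 = CBGH/DE/- → run C
t=16: L0/L1/L2 = CBGH/DE/- → run C
t=17: L0/L1/L2 = CBGH/DE/- → run C
t=18: L0/L1/L2 = BGH/DE/- → run B
t=19: L0/L1/L2 = BGH/DE/- → run B
t=20: L0/L1/L2 = GH/DE/- → run G
t=21: L0/L1/L2 = GH/DE/- → run G
t=22: L0/L1/L2 = H/DE/- → run H
t=23: L0/L1/L2 = H/DE/- → run H
t=24: L0/L1/L2 = H/DE/- → run H
t=25: L0/L1/L2 = H/DE/- → run H
t=26: L0/L1/L2 = -/DEH/- → run D
t=27: L0/L1/L2 = -/EH/- → run E
t=28: L0/L1/L2 = -/EH/- → run E
t=29: L0/L1/L2 = -/H/- → run H
t=30: L0/L1/L2 = -/H/- → run H
t=31: L0/L1/L2 = -/H/- → run H
t=32: (idle)
t=33: (idle)
t=34: (idle)
t=35: (idle)
t=36: (idle)
t=37: (idle)
t=38: (idle)
t=39: (idle)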